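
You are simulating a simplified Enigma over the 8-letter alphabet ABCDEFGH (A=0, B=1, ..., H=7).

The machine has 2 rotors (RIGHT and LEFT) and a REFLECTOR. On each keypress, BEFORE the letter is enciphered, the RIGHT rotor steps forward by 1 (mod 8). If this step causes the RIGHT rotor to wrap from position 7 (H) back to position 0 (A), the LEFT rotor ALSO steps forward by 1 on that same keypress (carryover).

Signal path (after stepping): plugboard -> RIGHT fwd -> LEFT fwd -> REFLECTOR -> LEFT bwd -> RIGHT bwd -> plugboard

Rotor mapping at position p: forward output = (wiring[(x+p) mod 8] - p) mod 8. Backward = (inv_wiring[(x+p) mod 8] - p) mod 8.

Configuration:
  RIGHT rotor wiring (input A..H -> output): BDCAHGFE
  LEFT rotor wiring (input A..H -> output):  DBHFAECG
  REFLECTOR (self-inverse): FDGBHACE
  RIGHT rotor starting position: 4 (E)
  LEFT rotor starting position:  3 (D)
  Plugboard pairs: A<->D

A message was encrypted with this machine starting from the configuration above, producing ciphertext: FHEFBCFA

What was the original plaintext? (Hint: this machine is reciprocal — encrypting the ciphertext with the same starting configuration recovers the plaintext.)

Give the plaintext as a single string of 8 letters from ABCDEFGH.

Answer: DBDEEHHH

Derivation:
Char 1 ('F'): step: R->5, L=3; F->plug->F->R->F->L->A->refl->F->L'->B->R'->A->plug->D
Char 2 ('H'): step: R->6, L=3; H->plug->H->R->A->L->C->refl->G->L'->G->R'->B->plug->B
Char 3 ('E'): step: R->7, L=3; E->plug->E->R->B->L->F->refl->A->L'->F->R'->A->plug->D
Char 4 ('F'): step: R->0, L->4 (L advanced); F->plug->F->R->G->L->D->refl->B->L'->H->R'->E->plug->E
Char 5 ('B'): step: R->1, L=4; B->plug->B->R->B->L->A->refl->F->L'->F->R'->E->plug->E
Char 6 ('C'): step: R->2, L=4; C->plug->C->R->F->L->F->refl->A->L'->B->R'->H->plug->H
Char 7 ('F'): step: R->3, L=4; F->plug->F->R->G->L->D->refl->B->L'->H->R'->H->plug->H
Char 8 ('A'): step: R->4, L=4; A->plug->D->R->A->L->E->refl->H->L'->E->R'->H->plug->H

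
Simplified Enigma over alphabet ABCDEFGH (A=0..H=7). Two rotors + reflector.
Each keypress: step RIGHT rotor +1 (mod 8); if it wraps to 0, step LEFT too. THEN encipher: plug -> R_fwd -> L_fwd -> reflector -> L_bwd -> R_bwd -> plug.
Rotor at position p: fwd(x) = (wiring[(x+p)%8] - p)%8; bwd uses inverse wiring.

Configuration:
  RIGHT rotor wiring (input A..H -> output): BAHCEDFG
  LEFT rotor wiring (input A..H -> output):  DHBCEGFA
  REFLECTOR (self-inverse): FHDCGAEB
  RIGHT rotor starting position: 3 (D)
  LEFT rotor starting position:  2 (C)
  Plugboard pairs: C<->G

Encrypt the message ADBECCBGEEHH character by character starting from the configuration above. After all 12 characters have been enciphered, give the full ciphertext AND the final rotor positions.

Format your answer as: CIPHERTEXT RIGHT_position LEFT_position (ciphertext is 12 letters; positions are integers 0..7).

Char 1 ('A'): step: R->4, L=2; A->plug->A->R->A->L->H->refl->B->L'->G->R'->H->plug->H
Char 2 ('D'): step: R->5, L=2; D->plug->D->R->E->L->D->refl->C->L'->C->R'->F->plug->F
Char 3 ('B'): step: R->6, L=2; B->plug->B->R->A->L->H->refl->B->L'->G->R'->G->plug->C
Char 4 ('E'): step: R->7, L=2; E->plug->E->R->D->L->E->refl->G->L'->F->R'->F->plug->F
Char 5 ('C'): step: R->0, L->3 (L advanced); C->plug->G->R->F->L->A->refl->F->L'->E->R'->E->plug->E
Char 6 ('C'): step: R->1, L=3; C->plug->G->R->F->L->A->refl->F->L'->E->R'->F->plug->F
Char 7 ('B'): step: R->2, L=3; B->plug->B->R->A->L->H->refl->B->L'->B->R'->D->plug->D
Char 8 ('G'): step: R->3, L=3; G->plug->C->R->A->L->H->refl->B->L'->B->R'->B->plug->B
Char 9 ('E'): step: R->4, L=3; E->plug->E->R->F->L->A->refl->F->L'->E->R'->F->plug->F
Char 10 ('E'): step: R->5, L=3; E->plug->E->R->D->L->C->refl->D->L'->C->R'->F->plug->F
Char 11 ('H'): step: R->6, L=3; H->plug->H->R->F->L->A->refl->F->L'->E->R'->F->plug->F
Char 12 ('H'): step: R->7, L=3; H->plug->H->R->G->L->E->refl->G->L'->H->R'->A->plug->A
Final: ciphertext=HFCFEFDBFFFA, RIGHT=7, LEFT=3

Answer: HFCFEFDBFFFA 7 3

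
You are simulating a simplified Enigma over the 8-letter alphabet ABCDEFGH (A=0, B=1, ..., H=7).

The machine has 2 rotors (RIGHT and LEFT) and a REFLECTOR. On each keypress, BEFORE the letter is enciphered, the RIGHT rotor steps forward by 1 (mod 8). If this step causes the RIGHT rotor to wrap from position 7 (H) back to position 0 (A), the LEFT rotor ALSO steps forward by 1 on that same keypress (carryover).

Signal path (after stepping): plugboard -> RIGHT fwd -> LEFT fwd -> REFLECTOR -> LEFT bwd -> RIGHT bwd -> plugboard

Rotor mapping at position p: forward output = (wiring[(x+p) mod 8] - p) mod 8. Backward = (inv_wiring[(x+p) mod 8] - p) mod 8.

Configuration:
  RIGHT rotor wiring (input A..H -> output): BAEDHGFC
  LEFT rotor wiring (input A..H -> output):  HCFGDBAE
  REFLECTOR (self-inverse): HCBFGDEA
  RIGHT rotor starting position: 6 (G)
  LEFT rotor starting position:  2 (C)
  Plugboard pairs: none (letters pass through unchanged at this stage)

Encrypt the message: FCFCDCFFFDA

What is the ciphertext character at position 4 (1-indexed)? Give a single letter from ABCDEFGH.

Char 1 ('F'): step: R->7, L=2; F->plug->F->R->A->L->D->refl->F->L'->G->R'->H->plug->H
Char 2 ('C'): step: R->0, L->3 (L advanced); C->plug->C->R->E->L->B->refl->C->L'->H->R'->E->plug->E
Char 3 ('F'): step: R->1, L=3; F->plug->F->R->E->L->B->refl->C->L'->H->R'->A->plug->A
Char 4 ('C'): step: R->2, L=3; C->plug->C->R->F->L->E->refl->G->L'->C->R'->A->plug->A

A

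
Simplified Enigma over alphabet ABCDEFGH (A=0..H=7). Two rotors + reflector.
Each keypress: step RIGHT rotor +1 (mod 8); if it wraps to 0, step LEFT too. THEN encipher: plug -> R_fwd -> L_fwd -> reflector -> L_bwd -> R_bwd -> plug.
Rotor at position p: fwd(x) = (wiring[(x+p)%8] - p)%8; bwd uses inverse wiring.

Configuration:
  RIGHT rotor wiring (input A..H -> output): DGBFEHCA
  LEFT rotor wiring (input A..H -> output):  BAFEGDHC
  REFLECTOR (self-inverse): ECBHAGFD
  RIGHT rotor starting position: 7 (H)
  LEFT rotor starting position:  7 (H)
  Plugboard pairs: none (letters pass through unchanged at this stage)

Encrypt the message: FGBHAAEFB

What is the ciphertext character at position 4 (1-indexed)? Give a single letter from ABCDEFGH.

Char 1 ('F'): step: R->0, L->0 (L advanced); F->plug->F->R->H->L->C->refl->B->L'->A->R'->H->plug->H
Char 2 ('G'): step: R->1, L=0; G->plug->G->R->H->L->C->refl->B->L'->A->R'->B->plug->B
Char 3 ('B'): step: R->2, L=0; B->plug->B->R->D->L->E->refl->A->L'->B->R'->G->plug->G
Char 4 ('H'): step: R->3, L=0; H->plug->H->R->G->L->H->refl->D->L'->F->R'->E->plug->E

E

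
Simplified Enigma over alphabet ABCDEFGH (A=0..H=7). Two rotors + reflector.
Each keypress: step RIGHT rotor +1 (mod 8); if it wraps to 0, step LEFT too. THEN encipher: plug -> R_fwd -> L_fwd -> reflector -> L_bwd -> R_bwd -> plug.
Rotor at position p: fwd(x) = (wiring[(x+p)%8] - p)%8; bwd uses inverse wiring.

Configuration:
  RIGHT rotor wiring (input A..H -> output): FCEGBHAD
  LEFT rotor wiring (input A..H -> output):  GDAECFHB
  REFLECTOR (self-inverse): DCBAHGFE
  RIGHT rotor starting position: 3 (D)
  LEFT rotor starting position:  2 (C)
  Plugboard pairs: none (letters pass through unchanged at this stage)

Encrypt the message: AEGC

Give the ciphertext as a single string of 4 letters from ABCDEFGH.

Char 1 ('A'): step: R->4, L=2; A->plug->A->R->F->L->H->refl->E->L'->G->R'->F->plug->F
Char 2 ('E'): step: R->5, L=2; E->plug->E->R->F->L->H->refl->E->L'->G->R'->C->plug->C
Char 3 ('G'): step: R->6, L=2; G->plug->G->R->D->L->D->refl->A->L'->C->R'->A->plug->A
Char 4 ('C'): step: R->7, L=2; C->plug->C->R->D->L->D->refl->A->L'->C->R'->F->plug->F

Answer: FCAF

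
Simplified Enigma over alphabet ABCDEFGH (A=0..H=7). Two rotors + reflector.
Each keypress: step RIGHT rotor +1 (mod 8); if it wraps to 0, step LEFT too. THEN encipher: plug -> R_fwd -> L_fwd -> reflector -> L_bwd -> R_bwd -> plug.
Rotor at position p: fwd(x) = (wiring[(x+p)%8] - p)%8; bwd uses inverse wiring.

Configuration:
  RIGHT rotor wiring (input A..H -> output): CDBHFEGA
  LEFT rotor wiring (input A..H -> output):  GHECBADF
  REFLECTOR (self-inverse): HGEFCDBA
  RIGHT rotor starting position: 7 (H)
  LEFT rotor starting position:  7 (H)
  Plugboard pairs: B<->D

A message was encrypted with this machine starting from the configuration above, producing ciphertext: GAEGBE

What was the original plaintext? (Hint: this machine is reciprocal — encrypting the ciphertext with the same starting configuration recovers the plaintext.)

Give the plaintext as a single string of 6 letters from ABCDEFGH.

Char 1 ('G'): step: R->0, L->0 (L advanced); G->plug->G->R->G->L->D->refl->F->L'->H->R'->D->plug->B
Char 2 ('A'): step: R->1, L=0; A->plug->A->R->C->L->E->refl->C->L'->D->R'->E->plug->E
Char 3 ('E'): step: R->2, L=0; E->plug->E->R->E->L->B->refl->G->L'->A->R'->G->plug->G
Char 4 ('G'): step: R->3, L=0; G->plug->G->R->A->L->G->refl->B->L'->E->R'->A->plug->A
Char 5 ('B'): step: R->4, L=0; B->plug->D->R->E->L->B->refl->G->L'->A->R'->B->plug->D
Char 6 ('E'): step: R->5, L=0; E->plug->E->R->G->L->D->refl->F->L'->H->R'->A->plug->A

Answer: BEGADA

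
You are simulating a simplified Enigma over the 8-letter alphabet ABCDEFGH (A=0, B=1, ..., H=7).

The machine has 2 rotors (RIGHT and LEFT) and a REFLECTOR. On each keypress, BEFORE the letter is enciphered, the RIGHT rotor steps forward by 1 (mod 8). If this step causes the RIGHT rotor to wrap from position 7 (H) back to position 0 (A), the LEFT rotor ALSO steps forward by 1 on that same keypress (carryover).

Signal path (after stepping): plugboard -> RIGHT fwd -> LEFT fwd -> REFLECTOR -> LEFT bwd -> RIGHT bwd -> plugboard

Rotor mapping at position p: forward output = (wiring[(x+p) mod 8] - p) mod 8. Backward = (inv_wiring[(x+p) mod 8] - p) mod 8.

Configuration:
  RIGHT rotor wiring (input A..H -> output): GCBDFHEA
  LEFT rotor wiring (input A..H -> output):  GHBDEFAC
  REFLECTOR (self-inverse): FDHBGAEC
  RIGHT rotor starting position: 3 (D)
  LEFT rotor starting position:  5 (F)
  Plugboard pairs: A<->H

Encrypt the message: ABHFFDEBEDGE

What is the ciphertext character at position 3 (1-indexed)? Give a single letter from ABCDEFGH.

Char 1 ('A'): step: R->4, L=5; A->plug->H->R->H->L->H->refl->C->L'->E->R'->D->plug->D
Char 2 ('B'): step: R->5, L=5; B->plug->B->R->H->L->H->refl->C->L'->E->R'->F->plug->F
Char 3 ('H'): step: R->6, L=5; H->plug->A->R->G->L->G->refl->E->L'->F->R'->F->plug->F

F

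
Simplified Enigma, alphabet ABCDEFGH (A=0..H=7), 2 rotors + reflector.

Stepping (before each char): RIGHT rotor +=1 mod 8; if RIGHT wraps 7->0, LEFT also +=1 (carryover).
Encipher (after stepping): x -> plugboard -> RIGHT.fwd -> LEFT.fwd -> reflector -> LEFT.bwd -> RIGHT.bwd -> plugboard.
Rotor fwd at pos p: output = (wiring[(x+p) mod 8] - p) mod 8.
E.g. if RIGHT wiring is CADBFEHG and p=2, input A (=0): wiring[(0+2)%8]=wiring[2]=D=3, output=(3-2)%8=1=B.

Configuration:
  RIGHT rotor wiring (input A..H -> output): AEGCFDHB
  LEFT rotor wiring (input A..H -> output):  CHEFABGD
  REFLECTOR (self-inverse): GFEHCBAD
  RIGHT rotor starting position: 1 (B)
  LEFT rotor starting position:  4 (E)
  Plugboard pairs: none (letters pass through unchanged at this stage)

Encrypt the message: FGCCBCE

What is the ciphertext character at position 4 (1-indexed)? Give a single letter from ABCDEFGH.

Char 1 ('F'): step: R->2, L=4; F->plug->F->R->H->L->B->refl->F->L'->B->R'->D->plug->D
Char 2 ('G'): step: R->3, L=4; G->plug->G->R->B->L->F->refl->B->L'->H->R'->A->plug->A
Char 3 ('C'): step: R->4, L=4; C->plug->C->R->D->L->H->refl->D->L'->F->R'->D->plug->D
Char 4 ('C'): step: R->5, L=4; C->plug->C->R->E->L->G->refl->A->L'->G->R'->A->plug->A

A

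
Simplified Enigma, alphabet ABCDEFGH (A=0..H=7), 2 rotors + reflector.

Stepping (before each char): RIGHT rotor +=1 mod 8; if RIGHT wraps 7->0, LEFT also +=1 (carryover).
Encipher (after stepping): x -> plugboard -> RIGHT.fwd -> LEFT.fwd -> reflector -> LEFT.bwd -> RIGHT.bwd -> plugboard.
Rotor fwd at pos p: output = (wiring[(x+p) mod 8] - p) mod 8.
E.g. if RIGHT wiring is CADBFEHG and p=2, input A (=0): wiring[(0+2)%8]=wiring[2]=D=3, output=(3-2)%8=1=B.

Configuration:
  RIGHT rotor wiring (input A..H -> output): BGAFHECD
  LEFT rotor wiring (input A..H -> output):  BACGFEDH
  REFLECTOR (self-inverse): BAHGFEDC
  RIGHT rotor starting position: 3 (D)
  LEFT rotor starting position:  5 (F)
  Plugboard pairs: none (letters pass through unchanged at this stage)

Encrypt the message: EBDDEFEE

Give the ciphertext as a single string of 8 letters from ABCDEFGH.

Answer: AFEAGAHB

Derivation:
Char 1 ('E'): step: R->4, L=5; E->plug->E->R->F->L->F->refl->E->L'->D->R'->A->plug->A
Char 2 ('B'): step: R->5, L=5; B->plug->B->R->F->L->F->refl->E->L'->D->R'->F->plug->F
Char 3 ('D'): step: R->6, L=5; D->plug->D->R->A->L->H->refl->C->L'->C->R'->E->plug->E
Char 4 ('D'): step: R->7, L=5; D->plug->D->R->B->L->G->refl->D->L'->E->R'->A->plug->A
Char 5 ('E'): step: R->0, L->6 (L advanced); E->plug->E->R->H->L->G->refl->D->L'->C->R'->G->plug->G
Char 6 ('F'): step: R->1, L=6; F->plug->F->R->B->L->B->refl->A->L'->F->R'->A->plug->A
Char 7 ('E'): step: R->2, L=6; E->plug->E->R->A->L->F->refl->E->L'->E->R'->H->plug->H
Char 8 ('E'): step: R->3, L=6; E->plug->E->R->A->L->F->refl->E->L'->E->R'->B->plug->B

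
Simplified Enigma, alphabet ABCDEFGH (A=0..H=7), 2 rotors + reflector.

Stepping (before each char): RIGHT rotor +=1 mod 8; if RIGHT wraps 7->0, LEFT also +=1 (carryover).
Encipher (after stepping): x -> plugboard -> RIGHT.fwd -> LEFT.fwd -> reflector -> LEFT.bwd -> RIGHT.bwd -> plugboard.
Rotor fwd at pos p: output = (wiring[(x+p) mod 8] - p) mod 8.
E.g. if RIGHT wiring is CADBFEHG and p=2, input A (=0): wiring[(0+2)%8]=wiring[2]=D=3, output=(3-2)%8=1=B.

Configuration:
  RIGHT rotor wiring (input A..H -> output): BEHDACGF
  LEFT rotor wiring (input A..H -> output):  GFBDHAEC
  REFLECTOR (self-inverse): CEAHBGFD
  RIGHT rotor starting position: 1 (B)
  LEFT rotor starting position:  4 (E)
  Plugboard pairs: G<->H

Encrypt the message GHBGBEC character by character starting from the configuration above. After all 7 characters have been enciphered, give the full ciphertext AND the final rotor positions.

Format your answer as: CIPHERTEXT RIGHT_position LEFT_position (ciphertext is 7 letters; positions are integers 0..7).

Char 1 ('G'): step: R->2, L=4; G->plug->H->R->C->L->A->refl->C->L'->E->R'->E->plug->E
Char 2 ('H'): step: R->3, L=4; H->plug->G->R->B->L->E->refl->B->L'->F->R'->B->plug->B
Char 3 ('B'): step: R->4, L=4; B->plug->B->R->G->L->F->refl->G->L'->D->R'->G->plug->H
Char 4 ('G'): step: R->5, L=4; G->plug->H->R->D->L->G->refl->F->L'->G->R'->G->plug->H
Char 5 ('B'): step: R->6, L=4; B->plug->B->R->H->L->H->refl->D->L'->A->R'->A->plug->A
Char 6 ('E'): step: R->7, L=4; E->plug->E->R->E->L->C->refl->A->L'->C->R'->B->plug->B
Char 7 ('C'): step: R->0, L->5 (L advanced); C->plug->C->R->H->L->C->refl->A->L'->E->R'->B->plug->B
Final: ciphertext=EBHHABB, RIGHT=0, LEFT=5

Answer: EBHHABB 0 5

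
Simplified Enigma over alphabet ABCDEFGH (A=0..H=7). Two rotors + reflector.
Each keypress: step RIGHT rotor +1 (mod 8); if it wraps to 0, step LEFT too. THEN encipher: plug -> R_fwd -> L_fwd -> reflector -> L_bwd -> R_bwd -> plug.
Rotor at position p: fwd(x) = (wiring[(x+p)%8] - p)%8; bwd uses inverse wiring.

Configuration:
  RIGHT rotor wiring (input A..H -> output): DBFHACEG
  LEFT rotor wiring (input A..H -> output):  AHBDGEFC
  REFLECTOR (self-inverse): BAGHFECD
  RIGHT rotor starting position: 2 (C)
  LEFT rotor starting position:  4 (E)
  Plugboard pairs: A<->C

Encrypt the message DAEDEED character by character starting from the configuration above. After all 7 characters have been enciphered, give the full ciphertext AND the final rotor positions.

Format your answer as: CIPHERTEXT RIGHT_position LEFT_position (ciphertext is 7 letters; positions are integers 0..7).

Answer: HHDBGCE 1 5

Derivation:
Char 1 ('D'): step: R->3, L=4; D->plug->D->R->B->L->A->refl->B->L'->C->R'->H->plug->H
Char 2 ('A'): step: R->4, L=4; A->plug->C->R->A->L->C->refl->G->L'->D->R'->H->plug->H
Char 3 ('E'): step: R->5, L=4; E->plug->E->R->E->L->E->refl->F->L'->G->R'->D->plug->D
Char 4 ('D'): step: R->6, L=4; D->plug->D->R->D->L->G->refl->C->L'->A->R'->B->plug->B
Char 5 ('E'): step: R->7, L=4; E->plug->E->R->A->L->C->refl->G->L'->D->R'->G->plug->G
Char 6 ('E'): step: R->0, L->5 (L advanced); E->plug->E->R->A->L->H->refl->D->L'->D->R'->A->plug->C
Char 7 ('D'): step: R->1, L=5; D->plug->D->R->H->L->B->refl->A->L'->B->R'->E->plug->E
Final: ciphertext=HHDBGCE, RIGHT=1, LEFT=5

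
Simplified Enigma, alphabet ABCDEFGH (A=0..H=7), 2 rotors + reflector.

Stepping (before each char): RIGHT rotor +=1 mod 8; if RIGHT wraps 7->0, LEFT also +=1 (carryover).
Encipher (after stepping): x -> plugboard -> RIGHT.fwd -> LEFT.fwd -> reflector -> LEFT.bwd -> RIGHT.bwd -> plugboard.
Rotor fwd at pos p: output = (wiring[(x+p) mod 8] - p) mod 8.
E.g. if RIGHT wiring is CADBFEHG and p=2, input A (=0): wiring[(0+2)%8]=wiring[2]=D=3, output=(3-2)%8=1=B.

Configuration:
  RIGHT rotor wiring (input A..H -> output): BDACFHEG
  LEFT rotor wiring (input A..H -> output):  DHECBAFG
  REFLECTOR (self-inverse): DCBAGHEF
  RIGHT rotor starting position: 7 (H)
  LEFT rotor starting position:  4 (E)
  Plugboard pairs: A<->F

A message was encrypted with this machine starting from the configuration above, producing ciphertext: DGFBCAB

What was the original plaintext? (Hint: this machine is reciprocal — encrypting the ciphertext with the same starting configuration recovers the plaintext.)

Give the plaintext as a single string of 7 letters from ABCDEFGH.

Char 1 ('D'): step: R->0, L->5 (L advanced); D->plug->D->R->C->L->B->refl->C->L'->E->R'->G->plug->G
Char 2 ('G'): step: R->1, L=5; G->plug->G->R->F->L->H->refl->F->L'->G->R'->E->plug->E
Char 3 ('F'): step: R->2, L=5; F->plug->A->R->G->L->F->refl->H->L'->F->R'->D->plug->D
Char 4 ('B'): step: R->3, L=5; B->plug->B->R->C->L->B->refl->C->L'->E->R'->C->plug->C
Char 5 ('C'): step: R->4, L=5; C->plug->C->R->A->L->D->refl->A->L'->B->R'->A->plug->F
Char 6 ('A'): step: R->5, L=5; A->plug->F->R->D->L->G->refl->E->L'->H->R'->B->plug->B
Char 7 ('B'): step: R->6, L=5; B->plug->B->R->A->L->D->refl->A->L'->B->R'->H->plug->H

Answer: GEDCFBH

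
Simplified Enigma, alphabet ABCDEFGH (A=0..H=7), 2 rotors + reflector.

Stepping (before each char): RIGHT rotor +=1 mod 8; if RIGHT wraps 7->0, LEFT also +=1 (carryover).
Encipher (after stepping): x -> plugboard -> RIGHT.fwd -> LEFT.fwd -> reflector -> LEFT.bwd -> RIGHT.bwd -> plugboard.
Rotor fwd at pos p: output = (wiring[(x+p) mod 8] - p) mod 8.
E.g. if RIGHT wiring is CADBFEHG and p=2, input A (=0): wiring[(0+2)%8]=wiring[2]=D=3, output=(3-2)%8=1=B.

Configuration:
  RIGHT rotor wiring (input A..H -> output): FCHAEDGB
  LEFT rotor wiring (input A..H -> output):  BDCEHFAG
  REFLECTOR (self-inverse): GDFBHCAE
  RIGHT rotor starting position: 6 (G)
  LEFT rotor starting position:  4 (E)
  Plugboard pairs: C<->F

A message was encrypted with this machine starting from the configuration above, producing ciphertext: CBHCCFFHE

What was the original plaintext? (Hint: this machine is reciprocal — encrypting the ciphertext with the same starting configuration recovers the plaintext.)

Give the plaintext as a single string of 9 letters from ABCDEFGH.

Answer: AHGABEDFA

Derivation:
Char 1 ('C'): step: R->7, L=4; C->plug->F->R->F->L->H->refl->E->L'->C->R'->A->plug->A
Char 2 ('B'): step: R->0, L->5 (L advanced); B->plug->B->R->C->L->B->refl->D->L'->B->R'->H->plug->H
Char 3 ('H'): step: R->1, L=5; H->plug->H->R->E->L->G->refl->A->L'->A->R'->G->plug->G
Char 4 ('C'): step: R->2, L=5; C->plug->F->R->H->L->C->refl->F->L'->F->R'->A->plug->A
Char 5 ('C'): step: R->3, L=5; C->plug->F->R->C->L->B->refl->D->L'->B->R'->B->plug->B
Char 6 ('F'): step: R->4, L=5; F->plug->C->R->C->L->B->refl->D->L'->B->R'->E->plug->E
Char 7 ('F'): step: R->5, L=5; F->plug->C->R->E->L->G->refl->A->L'->A->R'->D->plug->D
Char 8 ('H'): step: R->6, L=5; H->plug->H->R->F->L->F->refl->C->L'->H->R'->C->plug->F
Char 9 ('E'): step: R->7, L=5; E->plug->E->R->B->L->D->refl->B->L'->C->R'->A->plug->A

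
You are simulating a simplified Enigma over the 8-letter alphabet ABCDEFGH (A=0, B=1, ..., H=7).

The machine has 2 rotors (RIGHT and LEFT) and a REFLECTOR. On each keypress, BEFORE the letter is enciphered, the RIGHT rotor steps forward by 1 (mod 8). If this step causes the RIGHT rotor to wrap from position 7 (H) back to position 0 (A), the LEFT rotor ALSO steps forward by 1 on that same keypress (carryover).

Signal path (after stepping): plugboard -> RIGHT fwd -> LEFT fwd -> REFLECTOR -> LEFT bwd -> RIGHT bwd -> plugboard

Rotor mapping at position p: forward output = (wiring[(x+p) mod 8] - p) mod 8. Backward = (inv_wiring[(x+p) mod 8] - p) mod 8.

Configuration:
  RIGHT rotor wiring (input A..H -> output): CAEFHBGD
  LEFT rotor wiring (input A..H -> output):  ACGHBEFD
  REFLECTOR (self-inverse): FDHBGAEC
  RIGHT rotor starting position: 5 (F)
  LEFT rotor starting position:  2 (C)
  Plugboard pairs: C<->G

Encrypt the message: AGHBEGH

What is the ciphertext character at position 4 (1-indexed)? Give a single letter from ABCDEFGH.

Char 1 ('A'): step: R->6, L=2; A->plug->A->R->A->L->E->refl->G->L'->G->R'->E->plug->E
Char 2 ('G'): step: R->7, L=2; G->plug->C->R->B->L->F->refl->A->L'->H->R'->H->plug->H
Char 3 ('H'): step: R->0, L->3 (L advanced); H->plug->H->R->D->L->C->refl->H->L'->G->R'->G->plug->C
Char 4 ('B'): step: R->1, L=3; B->plug->B->R->D->L->C->refl->H->L'->G->R'->D->plug->D

D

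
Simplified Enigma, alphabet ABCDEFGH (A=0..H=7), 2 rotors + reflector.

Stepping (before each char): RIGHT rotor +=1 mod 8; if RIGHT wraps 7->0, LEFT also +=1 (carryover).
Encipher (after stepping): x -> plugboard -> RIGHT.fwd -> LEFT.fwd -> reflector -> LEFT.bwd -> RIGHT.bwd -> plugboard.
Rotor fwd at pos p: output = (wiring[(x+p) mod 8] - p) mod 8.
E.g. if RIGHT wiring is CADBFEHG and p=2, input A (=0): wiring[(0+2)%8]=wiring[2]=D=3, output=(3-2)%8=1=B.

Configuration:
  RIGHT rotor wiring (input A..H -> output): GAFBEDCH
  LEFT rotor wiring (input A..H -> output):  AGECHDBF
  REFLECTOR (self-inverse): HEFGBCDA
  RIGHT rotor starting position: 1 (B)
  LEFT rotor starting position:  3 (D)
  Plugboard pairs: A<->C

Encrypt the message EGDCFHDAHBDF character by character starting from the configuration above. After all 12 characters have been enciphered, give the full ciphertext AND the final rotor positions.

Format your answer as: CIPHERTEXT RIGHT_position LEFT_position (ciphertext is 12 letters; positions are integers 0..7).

Char 1 ('E'): step: R->2, L=3; E->plug->E->R->A->L->H->refl->A->L'->C->R'->C->plug->A
Char 2 ('G'): step: R->3, L=3; G->plug->G->R->F->L->F->refl->C->L'->E->R'->E->plug->E
Char 3 ('D'): step: R->4, L=3; D->plug->D->R->D->L->G->refl->D->L'->G->R'->C->plug->A
Char 4 ('C'): step: R->5, L=3; C->plug->A->R->G->L->D->refl->G->L'->D->R'->E->plug->E
Char 5 ('F'): step: R->6, L=3; F->plug->F->R->D->L->G->refl->D->L'->G->R'->G->plug->G
Char 6 ('H'): step: R->7, L=3; H->plug->H->R->D->L->G->refl->D->L'->G->R'->D->plug->D
Char 7 ('D'): step: R->0, L->4 (L advanced); D->plug->D->R->B->L->H->refl->A->L'->G->R'->A->plug->C
Char 8 ('A'): step: R->1, L=4; A->plug->C->R->A->L->D->refl->G->L'->H->R'->A->plug->C
Char 9 ('H'): step: R->2, L=4; H->plug->H->R->G->L->A->refl->H->L'->B->R'->D->plug->D
Char 10 ('B'): step: R->3, L=4; B->plug->B->R->B->L->H->refl->A->L'->G->R'->A->plug->C
Char 11 ('D'): step: R->4, L=4; D->plug->D->R->D->L->B->refl->E->L'->E->R'->F->plug->F
Char 12 ('F'): step: R->5, L=4; F->plug->F->R->A->L->D->refl->G->L'->H->R'->H->plug->H
Final: ciphertext=AEAEGDCCDCFH, RIGHT=5, LEFT=4

Answer: AEAEGDCCDCFH 5 4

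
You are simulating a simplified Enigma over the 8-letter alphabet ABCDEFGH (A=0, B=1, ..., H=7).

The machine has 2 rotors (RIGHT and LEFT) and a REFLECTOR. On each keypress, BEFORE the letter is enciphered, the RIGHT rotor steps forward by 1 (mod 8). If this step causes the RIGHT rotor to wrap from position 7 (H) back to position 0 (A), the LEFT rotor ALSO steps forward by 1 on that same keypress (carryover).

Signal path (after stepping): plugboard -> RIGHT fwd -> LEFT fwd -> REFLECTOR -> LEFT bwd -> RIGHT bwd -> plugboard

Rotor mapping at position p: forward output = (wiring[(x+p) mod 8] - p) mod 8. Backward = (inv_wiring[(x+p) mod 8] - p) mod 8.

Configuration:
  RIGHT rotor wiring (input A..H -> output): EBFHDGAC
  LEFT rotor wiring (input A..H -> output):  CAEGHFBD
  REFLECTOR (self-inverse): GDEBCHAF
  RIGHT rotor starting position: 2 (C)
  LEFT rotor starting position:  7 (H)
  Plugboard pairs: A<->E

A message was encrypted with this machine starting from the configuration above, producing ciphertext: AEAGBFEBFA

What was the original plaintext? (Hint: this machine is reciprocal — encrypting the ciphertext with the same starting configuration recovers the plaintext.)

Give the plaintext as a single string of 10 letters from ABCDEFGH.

Char 1 ('A'): step: R->3, L=7; A->plug->E->R->H->L->C->refl->E->L'->A->R'->B->plug->B
Char 2 ('E'): step: R->4, L=7; E->plug->A->R->H->L->C->refl->E->L'->A->R'->E->plug->A
Char 3 ('A'): step: R->5, L=7; A->plug->E->R->E->L->H->refl->F->L'->D->R'->B->plug->B
Char 4 ('G'): step: R->6, L=7; G->plug->G->R->F->L->A->refl->G->L'->G->R'->C->plug->C
Char 5 ('B'): step: R->7, L=7; B->plug->B->R->F->L->A->refl->G->L'->G->R'->D->plug->D
Char 6 ('F'): step: R->0, L->0 (L advanced); F->plug->F->R->G->L->B->refl->D->L'->H->R'->D->plug->D
Char 7 ('E'): step: R->1, L=0; E->plug->A->R->A->L->C->refl->E->L'->C->R'->D->plug->D
Char 8 ('B'): step: R->2, L=0; B->plug->B->R->F->L->F->refl->H->L'->E->R'->D->plug->D
Char 9 ('F'): step: R->3, L=0; F->plug->F->R->B->L->A->refl->G->L'->D->R'->C->plug->C
Char 10 ('A'): step: R->4, L=0; A->plug->E->R->A->L->C->refl->E->L'->C->R'->B->plug->B

Answer: BABCDDDDCB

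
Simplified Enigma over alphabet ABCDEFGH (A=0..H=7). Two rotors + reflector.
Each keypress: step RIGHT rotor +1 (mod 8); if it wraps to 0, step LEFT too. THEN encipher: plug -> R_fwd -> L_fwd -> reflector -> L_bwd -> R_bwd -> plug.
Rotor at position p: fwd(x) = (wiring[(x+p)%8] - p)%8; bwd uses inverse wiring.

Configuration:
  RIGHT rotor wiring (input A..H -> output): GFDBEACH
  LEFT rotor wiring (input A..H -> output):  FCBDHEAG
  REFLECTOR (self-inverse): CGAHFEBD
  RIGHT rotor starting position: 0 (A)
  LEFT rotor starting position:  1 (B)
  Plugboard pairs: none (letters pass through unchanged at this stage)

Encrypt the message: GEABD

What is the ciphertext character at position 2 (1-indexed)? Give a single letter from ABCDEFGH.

Char 1 ('G'): step: R->1, L=1; G->plug->G->R->G->L->F->refl->E->L'->H->R'->E->plug->E
Char 2 ('E'): step: R->2, L=1; E->plug->E->R->A->L->B->refl->G->L'->D->R'->H->plug->H

H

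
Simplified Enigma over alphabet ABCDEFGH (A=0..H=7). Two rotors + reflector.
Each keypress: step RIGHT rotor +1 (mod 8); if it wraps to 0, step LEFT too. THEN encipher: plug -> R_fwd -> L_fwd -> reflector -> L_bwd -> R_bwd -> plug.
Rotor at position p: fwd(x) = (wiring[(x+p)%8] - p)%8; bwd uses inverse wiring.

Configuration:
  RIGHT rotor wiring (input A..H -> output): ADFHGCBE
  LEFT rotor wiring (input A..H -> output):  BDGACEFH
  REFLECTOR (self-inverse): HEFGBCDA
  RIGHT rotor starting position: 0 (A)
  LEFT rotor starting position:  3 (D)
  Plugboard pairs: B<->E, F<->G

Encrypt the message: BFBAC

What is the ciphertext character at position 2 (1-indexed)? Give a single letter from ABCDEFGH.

Char 1 ('B'): step: R->1, L=3; B->plug->E->R->B->L->H->refl->A->L'->G->R'->C->plug->C
Char 2 ('F'): step: R->2, L=3; F->plug->G->R->G->L->A->refl->H->L'->B->R'->H->plug->H

H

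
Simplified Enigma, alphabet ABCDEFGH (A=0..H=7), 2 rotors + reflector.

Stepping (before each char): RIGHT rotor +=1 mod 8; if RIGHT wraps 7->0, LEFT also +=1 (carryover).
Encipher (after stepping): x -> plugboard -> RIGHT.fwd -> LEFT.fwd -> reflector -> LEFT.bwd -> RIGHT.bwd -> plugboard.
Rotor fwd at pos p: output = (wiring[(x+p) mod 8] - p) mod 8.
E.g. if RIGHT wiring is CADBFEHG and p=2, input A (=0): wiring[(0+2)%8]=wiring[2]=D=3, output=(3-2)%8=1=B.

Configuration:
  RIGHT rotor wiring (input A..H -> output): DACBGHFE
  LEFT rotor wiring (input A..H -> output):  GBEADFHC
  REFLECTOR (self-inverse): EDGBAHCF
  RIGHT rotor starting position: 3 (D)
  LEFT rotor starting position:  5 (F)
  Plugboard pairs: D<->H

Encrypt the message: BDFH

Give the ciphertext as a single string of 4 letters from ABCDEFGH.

Answer: GCBD

Derivation:
Char 1 ('B'): step: R->4, L=5; B->plug->B->R->D->L->B->refl->D->L'->G->R'->G->plug->G
Char 2 ('D'): step: R->5, L=5; D->plug->H->R->B->L->C->refl->G->L'->H->R'->C->plug->C
Char 3 ('F'): step: R->6, L=5; F->plug->F->R->D->L->B->refl->D->L'->G->R'->B->plug->B
Char 4 ('H'): step: R->7, L=5; H->plug->D->R->D->L->B->refl->D->L'->G->R'->H->plug->D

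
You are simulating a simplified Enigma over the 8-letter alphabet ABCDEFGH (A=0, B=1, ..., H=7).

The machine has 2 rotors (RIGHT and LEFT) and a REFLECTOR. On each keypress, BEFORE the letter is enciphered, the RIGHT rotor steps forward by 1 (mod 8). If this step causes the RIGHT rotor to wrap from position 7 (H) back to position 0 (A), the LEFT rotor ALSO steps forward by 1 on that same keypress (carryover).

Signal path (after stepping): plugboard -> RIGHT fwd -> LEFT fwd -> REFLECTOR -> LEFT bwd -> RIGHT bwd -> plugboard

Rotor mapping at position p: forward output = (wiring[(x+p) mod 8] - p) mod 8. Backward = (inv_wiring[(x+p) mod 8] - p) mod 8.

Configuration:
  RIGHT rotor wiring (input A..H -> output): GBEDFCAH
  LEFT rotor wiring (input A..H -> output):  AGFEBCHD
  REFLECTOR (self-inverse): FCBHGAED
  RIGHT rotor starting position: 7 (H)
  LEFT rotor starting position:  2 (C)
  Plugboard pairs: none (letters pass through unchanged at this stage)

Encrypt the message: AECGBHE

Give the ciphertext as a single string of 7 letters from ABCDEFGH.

Answer: FBBBEFA

Derivation:
Char 1 ('A'): step: R->0, L->3 (L advanced); A->plug->A->R->G->L->D->refl->H->L'->C->R'->F->plug->F
Char 2 ('E'): step: R->1, L=3; E->plug->E->R->B->L->G->refl->E->L'->D->R'->B->plug->B
Char 3 ('C'): step: R->2, L=3; C->plug->C->R->D->L->E->refl->G->L'->B->R'->B->plug->B
Char 4 ('G'): step: R->3, L=3; G->plug->G->R->G->L->D->refl->H->L'->C->R'->B->plug->B
Char 5 ('B'): step: R->4, L=3; B->plug->B->R->G->L->D->refl->H->L'->C->R'->E->plug->E
Char 6 ('H'): step: R->5, L=3; H->plug->H->R->A->L->B->refl->C->L'->H->R'->F->plug->F
Char 7 ('E'): step: R->6, L=3; E->plug->E->R->G->L->D->refl->H->L'->C->R'->A->plug->A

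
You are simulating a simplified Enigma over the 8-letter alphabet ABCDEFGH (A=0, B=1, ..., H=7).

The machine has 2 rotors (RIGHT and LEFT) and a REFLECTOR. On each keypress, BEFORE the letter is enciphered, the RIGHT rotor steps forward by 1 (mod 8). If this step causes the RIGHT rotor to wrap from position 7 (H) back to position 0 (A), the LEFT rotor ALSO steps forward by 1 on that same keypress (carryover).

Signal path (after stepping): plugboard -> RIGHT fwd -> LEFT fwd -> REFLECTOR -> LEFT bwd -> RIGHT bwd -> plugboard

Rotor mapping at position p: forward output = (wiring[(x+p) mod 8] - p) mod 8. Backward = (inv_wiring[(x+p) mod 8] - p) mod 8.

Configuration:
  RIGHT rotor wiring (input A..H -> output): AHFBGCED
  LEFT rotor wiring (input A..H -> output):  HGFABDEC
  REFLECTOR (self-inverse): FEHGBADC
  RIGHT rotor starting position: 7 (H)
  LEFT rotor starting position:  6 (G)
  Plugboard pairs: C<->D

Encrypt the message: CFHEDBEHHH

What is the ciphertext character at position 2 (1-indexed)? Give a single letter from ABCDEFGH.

Char 1 ('C'): step: R->0, L->7 (L advanced); C->plug->D->R->B->L->A->refl->F->L'->H->R'->B->plug->B
Char 2 ('F'): step: R->1, L=7; F->plug->F->R->D->L->G->refl->D->L'->A->R'->C->plug->D

D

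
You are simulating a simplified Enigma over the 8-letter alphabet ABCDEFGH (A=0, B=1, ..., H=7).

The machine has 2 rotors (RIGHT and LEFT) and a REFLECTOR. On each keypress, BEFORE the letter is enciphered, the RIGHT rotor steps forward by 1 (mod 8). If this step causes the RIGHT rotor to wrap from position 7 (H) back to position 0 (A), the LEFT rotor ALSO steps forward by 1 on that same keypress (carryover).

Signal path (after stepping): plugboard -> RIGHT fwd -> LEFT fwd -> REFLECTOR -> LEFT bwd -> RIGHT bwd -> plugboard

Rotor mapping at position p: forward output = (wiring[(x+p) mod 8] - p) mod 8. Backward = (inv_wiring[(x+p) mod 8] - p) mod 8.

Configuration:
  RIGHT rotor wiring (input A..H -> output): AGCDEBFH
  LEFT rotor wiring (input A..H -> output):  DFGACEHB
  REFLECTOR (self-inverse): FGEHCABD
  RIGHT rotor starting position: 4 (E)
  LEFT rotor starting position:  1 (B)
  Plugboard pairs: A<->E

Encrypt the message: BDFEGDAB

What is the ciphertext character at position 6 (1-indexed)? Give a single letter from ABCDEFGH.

Char 1 ('B'): step: R->5, L=1; B->plug->B->R->A->L->E->refl->C->L'->H->R'->H->plug->H
Char 2 ('D'): step: R->6, L=1; D->plug->D->R->A->L->E->refl->C->L'->H->R'->A->plug->E
Char 3 ('F'): step: R->7, L=1; F->plug->F->R->F->L->G->refl->B->L'->D->R'->D->plug->D
Char 4 ('E'): step: R->0, L->2 (L advanced); E->plug->A->R->A->L->E->refl->C->L'->D->R'->D->plug->D
Char 5 ('G'): step: R->1, L=2; G->plug->G->R->G->L->B->refl->G->L'->B->R'->B->plug->B
Char 6 ('D'): step: R->2, L=2; D->plug->D->R->H->L->D->refl->H->L'->F->R'->F->plug->F

F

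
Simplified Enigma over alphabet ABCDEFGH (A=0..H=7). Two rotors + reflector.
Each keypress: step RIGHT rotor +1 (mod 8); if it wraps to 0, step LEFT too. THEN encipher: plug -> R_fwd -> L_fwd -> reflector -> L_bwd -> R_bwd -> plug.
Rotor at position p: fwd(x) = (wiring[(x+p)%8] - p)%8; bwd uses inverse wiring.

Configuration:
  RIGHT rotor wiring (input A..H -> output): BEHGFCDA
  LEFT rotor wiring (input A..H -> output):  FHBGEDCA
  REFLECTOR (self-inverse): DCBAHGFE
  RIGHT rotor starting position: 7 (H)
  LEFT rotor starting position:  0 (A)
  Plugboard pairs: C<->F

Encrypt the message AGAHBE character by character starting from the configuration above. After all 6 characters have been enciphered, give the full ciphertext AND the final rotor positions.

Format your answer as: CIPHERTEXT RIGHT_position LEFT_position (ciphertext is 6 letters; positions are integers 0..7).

Answer: GBBEFB 5 1

Derivation:
Char 1 ('A'): step: R->0, L->1 (L advanced); A->plug->A->R->B->L->A->refl->D->L'->D->R'->G->plug->G
Char 2 ('G'): step: R->1, L=1; G->plug->G->R->H->L->E->refl->H->L'->G->R'->B->plug->B
Char 3 ('A'): step: R->2, L=1; A->plug->A->R->F->L->B->refl->C->L'->E->R'->B->plug->B
Char 4 ('H'): step: R->3, L=1; H->plug->H->R->E->L->C->refl->B->L'->F->R'->E->plug->E
Char 5 ('B'): step: R->4, L=1; B->plug->B->R->G->L->H->refl->E->L'->H->R'->C->plug->F
Char 6 ('E'): step: R->5, L=1; E->plug->E->R->H->L->E->refl->H->L'->G->R'->B->plug->B
Final: ciphertext=GBBEFB, RIGHT=5, LEFT=1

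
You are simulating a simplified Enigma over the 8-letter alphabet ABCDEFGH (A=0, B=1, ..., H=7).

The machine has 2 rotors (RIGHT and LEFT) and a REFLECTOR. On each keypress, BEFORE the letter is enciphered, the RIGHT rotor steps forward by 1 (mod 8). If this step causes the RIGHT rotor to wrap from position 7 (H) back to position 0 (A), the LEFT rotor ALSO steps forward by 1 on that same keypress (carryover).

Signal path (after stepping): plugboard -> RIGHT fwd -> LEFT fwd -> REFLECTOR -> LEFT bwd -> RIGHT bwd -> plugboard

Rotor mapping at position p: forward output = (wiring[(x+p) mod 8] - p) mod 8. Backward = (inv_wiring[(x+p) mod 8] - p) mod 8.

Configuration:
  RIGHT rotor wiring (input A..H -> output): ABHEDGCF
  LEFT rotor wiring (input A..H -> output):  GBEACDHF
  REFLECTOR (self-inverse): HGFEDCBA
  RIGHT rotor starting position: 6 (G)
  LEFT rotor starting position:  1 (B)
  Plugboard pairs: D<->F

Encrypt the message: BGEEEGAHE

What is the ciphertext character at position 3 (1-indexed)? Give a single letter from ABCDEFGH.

Char 1 ('B'): step: R->7, L=1; B->plug->B->R->B->L->D->refl->E->L'->G->R'->A->plug->A
Char 2 ('G'): step: R->0, L->2 (L advanced); G->plug->G->R->C->L->A->refl->H->L'->H->R'->C->plug->C
Char 3 ('E'): step: R->1, L=2; E->plug->E->R->F->L->D->refl->E->L'->G->R'->B->plug->B

B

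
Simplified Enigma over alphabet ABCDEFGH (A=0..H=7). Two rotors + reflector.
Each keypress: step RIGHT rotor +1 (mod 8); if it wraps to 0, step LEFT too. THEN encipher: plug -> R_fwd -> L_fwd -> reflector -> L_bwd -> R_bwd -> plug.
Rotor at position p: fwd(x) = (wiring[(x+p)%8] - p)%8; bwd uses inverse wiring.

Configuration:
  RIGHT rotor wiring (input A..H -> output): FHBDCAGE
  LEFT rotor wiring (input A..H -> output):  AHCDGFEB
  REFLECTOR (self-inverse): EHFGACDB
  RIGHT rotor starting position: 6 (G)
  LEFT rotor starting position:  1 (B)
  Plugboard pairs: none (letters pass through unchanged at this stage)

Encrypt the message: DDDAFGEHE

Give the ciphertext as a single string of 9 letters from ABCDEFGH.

Answer: FGFEAEDAH

Derivation:
Char 1 ('D'): step: R->7, L=1; D->plug->D->R->C->L->C->refl->F->L'->D->R'->F->plug->F
Char 2 ('D'): step: R->0, L->2 (L advanced); D->plug->D->R->D->L->D->refl->G->L'->G->R'->G->plug->G
Char 3 ('D'): step: R->1, L=2; D->plug->D->R->B->L->B->refl->H->L'->F->R'->F->plug->F
Char 4 ('A'): step: R->2, L=2; A->plug->A->R->H->L->F->refl->C->L'->E->R'->E->plug->E
Char 5 ('F'): step: R->3, L=2; F->plug->F->R->C->L->E->refl->A->L'->A->R'->A->plug->A
Char 6 ('G'): step: R->4, L=2; G->plug->G->R->F->L->H->refl->B->L'->B->R'->E->plug->E
Char 7 ('E'): step: R->5, L=2; E->plug->E->R->C->L->E->refl->A->L'->A->R'->D->plug->D
Char 8 ('H'): step: R->6, L=2; H->plug->H->R->C->L->E->refl->A->L'->A->R'->A->plug->A
Char 9 ('E'): step: R->7, L=2; E->plug->E->R->E->L->C->refl->F->L'->H->R'->H->plug->H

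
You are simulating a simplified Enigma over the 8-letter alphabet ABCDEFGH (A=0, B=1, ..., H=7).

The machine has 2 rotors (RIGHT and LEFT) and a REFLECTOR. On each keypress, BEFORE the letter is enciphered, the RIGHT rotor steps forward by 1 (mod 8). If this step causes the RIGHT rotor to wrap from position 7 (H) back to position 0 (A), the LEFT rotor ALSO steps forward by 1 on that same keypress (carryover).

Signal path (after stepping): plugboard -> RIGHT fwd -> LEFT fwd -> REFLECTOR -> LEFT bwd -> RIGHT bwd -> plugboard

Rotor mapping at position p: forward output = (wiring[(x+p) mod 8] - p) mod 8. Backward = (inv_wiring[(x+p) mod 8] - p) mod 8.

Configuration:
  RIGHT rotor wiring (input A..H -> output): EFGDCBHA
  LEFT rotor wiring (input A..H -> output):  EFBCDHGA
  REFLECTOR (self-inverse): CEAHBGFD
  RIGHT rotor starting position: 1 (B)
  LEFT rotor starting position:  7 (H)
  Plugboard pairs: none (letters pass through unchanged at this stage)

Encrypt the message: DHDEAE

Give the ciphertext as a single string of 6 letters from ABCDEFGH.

Char 1 ('D'): step: R->2, L=7; D->plug->D->R->H->L->H->refl->D->L'->E->R'->A->plug->A
Char 2 ('H'): step: R->3, L=7; H->plug->H->R->D->L->C->refl->A->L'->G->R'->C->plug->C
Char 3 ('D'): step: R->4, L=7; D->plug->D->R->E->L->D->refl->H->L'->H->R'->H->plug->H
Char 4 ('E'): step: R->5, L=7; E->plug->E->R->A->L->B->refl->E->L'->F->R'->H->plug->H
Char 5 ('A'): step: R->6, L=7; A->plug->A->R->B->L->F->refl->G->L'->C->R'->B->plug->B
Char 6 ('E'): step: R->7, L=7; E->plug->E->R->E->L->D->refl->H->L'->H->R'->D->plug->D

Answer: ACHHBD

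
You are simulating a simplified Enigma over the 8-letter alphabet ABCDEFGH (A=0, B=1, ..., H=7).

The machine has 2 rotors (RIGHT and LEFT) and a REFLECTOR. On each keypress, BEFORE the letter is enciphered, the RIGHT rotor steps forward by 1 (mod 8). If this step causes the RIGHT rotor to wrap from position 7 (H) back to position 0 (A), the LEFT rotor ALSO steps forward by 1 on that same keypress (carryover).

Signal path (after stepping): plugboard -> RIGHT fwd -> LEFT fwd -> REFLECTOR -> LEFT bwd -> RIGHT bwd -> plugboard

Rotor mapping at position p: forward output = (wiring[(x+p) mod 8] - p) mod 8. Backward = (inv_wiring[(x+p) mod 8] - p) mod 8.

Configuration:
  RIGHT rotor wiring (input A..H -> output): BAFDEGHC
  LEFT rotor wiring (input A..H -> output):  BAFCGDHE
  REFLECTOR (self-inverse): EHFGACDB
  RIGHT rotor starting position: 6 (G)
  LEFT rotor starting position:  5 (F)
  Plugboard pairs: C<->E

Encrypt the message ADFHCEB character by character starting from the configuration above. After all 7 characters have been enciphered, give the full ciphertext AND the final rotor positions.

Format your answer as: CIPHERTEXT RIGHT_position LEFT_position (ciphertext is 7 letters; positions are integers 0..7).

Answer: FGCCEHA 5 6

Derivation:
Char 1 ('A'): step: R->7, L=5; A->plug->A->R->D->L->E->refl->A->L'->F->R'->F->plug->F
Char 2 ('D'): step: R->0, L->6 (L advanced); D->plug->D->R->D->L->C->refl->F->L'->H->R'->G->plug->G
Char 3 ('F'): step: R->1, L=6; F->plug->F->R->G->L->A->refl->E->L'->F->R'->E->plug->C
Char 4 ('H'): step: R->2, L=6; H->plug->H->R->G->L->A->refl->E->L'->F->R'->E->plug->C
Char 5 ('C'): step: R->3, L=6; C->plug->E->R->H->L->F->refl->C->L'->D->R'->C->plug->E
Char 6 ('E'): step: R->4, L=6; E->plug->C->R->D->L->C->refl->F->L'->H->R'->H->plug->H
Char 7 ('B'): step: R->5, L=6; B->plug->B->R->C->L->D->refl->G->L'->B->R'->A->plug->A
Final: ciphertext=FGCCEHA, RIGHT=5, LEFT=6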